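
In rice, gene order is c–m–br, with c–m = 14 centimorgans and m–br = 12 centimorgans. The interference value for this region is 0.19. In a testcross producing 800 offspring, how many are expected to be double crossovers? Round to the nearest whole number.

Map distances give recombination frequencies of 0.140 and 0.120 for the two intervals.
With interference 0.19 (so coincidence = 0.81), expected double-crossover frequency = 0.140 × 0.120 × 0.81 = 0.01361.
Expected number = 0.01361 × 800 = 10.89 ≈ 11.

11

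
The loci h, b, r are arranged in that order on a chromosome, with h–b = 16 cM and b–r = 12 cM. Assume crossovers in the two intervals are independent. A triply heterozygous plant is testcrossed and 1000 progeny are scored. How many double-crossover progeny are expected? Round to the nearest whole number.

19

Map distances give recombination frequencies of 0.160 and 0.120 for the two intervals.
With no interference, expected double-crossover frequency = 0.160 × 0.120 = 0.01920.
Expected number = 0.01920 × 1000 = 19.20 ≈ 19.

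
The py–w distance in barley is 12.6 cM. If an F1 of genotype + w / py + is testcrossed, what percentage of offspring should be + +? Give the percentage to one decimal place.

A map distance of 12.6 cM corresponds to a recombination frequency of 0.126.
The F1 is + w / py +, so + + is a recombinant gamete class with expected frequency r/2 = 0.126/2 = 0.0630.
That is 0.0630 = 6.3% of the progeny.

6.3%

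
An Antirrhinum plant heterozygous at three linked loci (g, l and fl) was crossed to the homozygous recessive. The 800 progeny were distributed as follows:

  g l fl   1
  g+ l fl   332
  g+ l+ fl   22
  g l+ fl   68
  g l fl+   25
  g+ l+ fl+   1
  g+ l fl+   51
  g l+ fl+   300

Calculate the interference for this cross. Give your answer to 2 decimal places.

0.73

The two most frequent reciprocal classes, g l+ fl+ and g+ l fl, are the parental types, so the F1 was g l+ fl+ / g+ l fl.
The two rarest classes, g+ l+ fl+ and g l fl, are the double crossovers. Comparing them with the parentals, only the g allele has switched, so g is the middle locus and the order is l – g – fl.
l–g: (47 + 2)/800 = 0.0612; g–fl: (119 + 2)/800 = 0.1512.
Expected DCO frequency = 0.0612 × 0.1512 ≈ 0.00925; observed = 2/800 ≈ 0.00250.
Coefficient of coincidence = 0.00250/0.00925 ≈ 0.27; interference = 1 − 0.27 = 0.73.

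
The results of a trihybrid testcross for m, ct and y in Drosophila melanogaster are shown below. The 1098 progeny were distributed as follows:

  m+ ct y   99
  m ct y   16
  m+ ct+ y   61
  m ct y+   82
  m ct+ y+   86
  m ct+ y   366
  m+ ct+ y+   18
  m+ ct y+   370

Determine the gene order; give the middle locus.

The two most frequent reciprocal classes, m+ ct y+ and m ct+ y, are the parental types, so the F1 was m+ ct y+ / m ct+ y.
The two rarest classes, m+ ct+ y+ and m ct y, are the double crossovers. Comparing them with the parentals, only the ct allele has switched, so ct is the middle locus and the order is y – ct – m.

ct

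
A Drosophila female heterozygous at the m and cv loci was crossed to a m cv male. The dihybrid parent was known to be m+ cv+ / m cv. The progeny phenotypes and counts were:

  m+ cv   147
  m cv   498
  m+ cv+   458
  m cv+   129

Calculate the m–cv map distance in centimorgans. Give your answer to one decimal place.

The recombinant classes are m+ cv and m cv+: 147 + 129 = 276.
Recombination frequency = 276/1232 = 0.2240 ≈ 22.4%, i.e. 22.4 centimorgans.

22.4 centimorgans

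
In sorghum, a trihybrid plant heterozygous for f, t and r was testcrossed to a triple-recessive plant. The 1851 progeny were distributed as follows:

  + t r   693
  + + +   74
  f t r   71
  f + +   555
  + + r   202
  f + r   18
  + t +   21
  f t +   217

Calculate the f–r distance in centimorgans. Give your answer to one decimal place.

The two most frequent reciprocal classes, + t r and f + +, are the parental types, so the F1 was + t r / f + +.
The two rarest classes, + t + and f + r, are the double crossovers. Comparing them with the parentals, only the r allele has switched, so r is the middle locus and the order is t – r – f.
Crossovers in the r–f interval produce the single-crossover classes f t r and + + + (71 + 74 = 145) plus the double crossovers (39).
RF(r–f) = (145 + 39) / 1851 = 184/1851 = 0.0994 → 9.9 centimorgans.

9.9 centimorgans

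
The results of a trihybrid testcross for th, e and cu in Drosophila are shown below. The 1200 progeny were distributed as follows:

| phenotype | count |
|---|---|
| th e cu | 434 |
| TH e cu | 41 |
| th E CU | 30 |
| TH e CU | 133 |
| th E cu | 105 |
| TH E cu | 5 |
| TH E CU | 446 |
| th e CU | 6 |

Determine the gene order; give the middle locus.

cu

The two most frequent reciprocal classes, TH E CU and th e cu, are the parental types, so the F1 was TH E CU / th e cu.
The two rarest classes, TH E cu and th e CU, are the double crossovers. Comparing them with the parentals, only the cu allele has switched, so cu is the middle locus and the order is th – cu – e.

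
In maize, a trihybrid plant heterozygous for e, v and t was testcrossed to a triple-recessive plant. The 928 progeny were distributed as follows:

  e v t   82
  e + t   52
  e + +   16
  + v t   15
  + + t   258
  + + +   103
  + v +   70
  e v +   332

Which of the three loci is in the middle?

v

The two most frequent reciprocal classes, + + t and e v +, are the parental types, so the F1 was + + t / e v +.
The two rarest classes, + v t and e + +, are the double crossovers. Comparing them with the parentals, only the v allele has switched, so v is the middle locus and the order is e – v – t.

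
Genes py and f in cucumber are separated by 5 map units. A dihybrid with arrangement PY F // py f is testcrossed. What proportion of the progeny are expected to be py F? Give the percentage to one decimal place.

A map distance of 5 map units corresponds to a recombination frequency of 0.050.
The F1 is PY F / py f, so py F is a recombinant gamete class with expected frequency r/2 = 0.050/2 = 0.0250.
That is 0.0250 = 2.5% of the progeny.

2.5%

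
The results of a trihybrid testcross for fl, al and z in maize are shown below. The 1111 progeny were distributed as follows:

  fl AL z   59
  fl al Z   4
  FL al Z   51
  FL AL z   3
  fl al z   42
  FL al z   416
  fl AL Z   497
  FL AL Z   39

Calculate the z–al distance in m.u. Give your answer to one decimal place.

The two most frequent reciprocal classes, fl AL Z and FL al z, are the parental types, so the F1 was fl AL Z / FL al z.
The two rarest classes, fl al Z and FL AL z, are the double crossovers. Comparing them with the parentals, only the al allele has switched, so al is the middle locus and the order is z – al – fl.
Crossovers in the z–al interval produce the single-crossover classes fl AL z and FL al Z (59 + 51 = 110) plus the double crossovers (7).
RF(z–al) = (110 + 7) / 1111 = 117/1111 = 0.1053 → 10.5 m.u.

10.5 m.u.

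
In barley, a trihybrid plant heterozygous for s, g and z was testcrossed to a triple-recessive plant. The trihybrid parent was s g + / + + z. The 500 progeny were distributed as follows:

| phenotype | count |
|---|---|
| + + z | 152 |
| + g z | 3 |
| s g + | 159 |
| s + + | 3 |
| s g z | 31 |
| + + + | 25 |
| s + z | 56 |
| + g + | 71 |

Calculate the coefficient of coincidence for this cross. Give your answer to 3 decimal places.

The two rarest classes, s + + and + g z, are the double crossovers. Comparing them with the parentals, only the g allele has switched, so g is the middle locus and the order is z – g – s.
z–g: (56 + 6)/500 = 0.1240; g–s: (127 + 6)/500 = 0.2660.
Expected DCO frequency = 0.1240 × 0.2660 ≈ 0.03298; observed = 6/500 ≈ 0.01200.
Coefficient of coincidence = 0.01200/0.03298 ≈ 0.364.

0.364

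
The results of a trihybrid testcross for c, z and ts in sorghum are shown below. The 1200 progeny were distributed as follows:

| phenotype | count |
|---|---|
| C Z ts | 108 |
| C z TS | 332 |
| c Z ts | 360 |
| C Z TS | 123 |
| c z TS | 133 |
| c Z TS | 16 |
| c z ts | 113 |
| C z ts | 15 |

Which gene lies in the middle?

ts

The two most frequent reciprocal classes, c Z ts and C z TS, are the parental types, so the F1 was c Z ts / C z TS.
The two rarest classes, c Z TS and C z ts, are the double crossovers. Comparing them with the parentals, only the ts allele has switched, so ts is the middle locus and the order is c – ts – z.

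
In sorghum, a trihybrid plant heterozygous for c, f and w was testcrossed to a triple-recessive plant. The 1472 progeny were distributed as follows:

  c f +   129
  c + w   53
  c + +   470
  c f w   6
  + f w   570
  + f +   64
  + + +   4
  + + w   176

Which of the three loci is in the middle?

c

The two most frequent reciprocal classes, c + + and + f w, are the parental types, so the F1 was c + + / + f w.
The two rarest classes, + + + and c f w, are the double crossovers. Comparing them with the parentals, only the c allele has switched, so c is the middle locus and the order is f – c – w.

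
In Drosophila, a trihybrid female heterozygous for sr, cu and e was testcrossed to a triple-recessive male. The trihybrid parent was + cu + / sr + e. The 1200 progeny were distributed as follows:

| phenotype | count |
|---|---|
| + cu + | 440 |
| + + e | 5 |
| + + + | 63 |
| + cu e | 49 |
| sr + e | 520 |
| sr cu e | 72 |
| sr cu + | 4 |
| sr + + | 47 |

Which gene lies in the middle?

The two rarest classes, sr cu + and + + e, are the double crossovers. Comparing them with the parentals, only the sr allele has switched, so sr is the middle locus and the order is cu – sr – e.

sr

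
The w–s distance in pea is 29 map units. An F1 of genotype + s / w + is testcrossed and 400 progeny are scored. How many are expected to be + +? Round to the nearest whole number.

A map distance of 29 map units corresponds to a recombination frequency of 0.290.
The F1 is + s / w +, so + + is a recombinant gamete class with expected frequency r/2 = 0.290/2 = 0.1450.
Expected number = 0.1450 × 400 = 58.00 ≈ 58.

58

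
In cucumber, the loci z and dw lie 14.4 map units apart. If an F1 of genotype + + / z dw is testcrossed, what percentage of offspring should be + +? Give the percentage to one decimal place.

42.8%

A map distance of 14.4 map units corresponds to a recombination frequency of 0.144.
The F1 is + + / z dw, so + + is a parental gamete class with expected frequency (1 − r)/2 = 0.856/2 = 0.4280.
That is 0.4280 = 42.8% of the progeny.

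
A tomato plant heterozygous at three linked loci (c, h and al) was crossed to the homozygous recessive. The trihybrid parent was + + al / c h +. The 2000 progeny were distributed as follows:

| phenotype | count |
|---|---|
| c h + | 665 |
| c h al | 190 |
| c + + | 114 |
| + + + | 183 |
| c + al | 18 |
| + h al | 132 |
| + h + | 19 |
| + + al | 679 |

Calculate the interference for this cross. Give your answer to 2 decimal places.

0.36

The two rarest classes, c + al and + h +, are the double crossovers. Comparing them with the parentals, only the c allele has switched, so c is the middle locus and the order is al – c – h.
al–c: (373 + 37)/2000 = 0.2050; c–h: (246 + 37)/2000 = 0.1415.
Expected DCO frequency = 0.2050 × 0.1415 ≈ 0.02901; observed = 37/2000 ≈ 0.01850.
Coefficient of coincidence = 0.01850/0.02901 ≈ 0.64; interference = 1 − 0.64 = 0.36.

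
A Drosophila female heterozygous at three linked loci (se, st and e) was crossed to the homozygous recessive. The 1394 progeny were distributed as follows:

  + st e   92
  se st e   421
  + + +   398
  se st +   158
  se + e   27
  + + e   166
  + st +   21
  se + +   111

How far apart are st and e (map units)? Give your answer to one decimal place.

26.7 map units

The two most frequent reciprocal classes, + + + and se st e, are the parental types, so the F1 was + + + / se st e.
The two rarest classes, + st + and se + e, are the double crossovers. Comparing them with the parentals, only the st allele has switched, so st is the middle locus and the order is se – st – e.
Crossovers in the st–e interval produce the single-crossover classes + + e and se st + (166 + 158 = 324) plus the double crossovers (48).
RF(st–e) = (324 + 48) / 1394 = 372/1394 = 0.2669 → 26.7 map units.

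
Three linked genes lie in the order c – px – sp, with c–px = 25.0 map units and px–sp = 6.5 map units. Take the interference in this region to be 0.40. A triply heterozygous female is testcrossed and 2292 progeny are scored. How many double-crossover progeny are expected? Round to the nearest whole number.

Map distances give recombination frequencies of 0.250 and 0.065 for the two intervals.
With interference 0.40 (so coincidence = 0.60), expected double-crossover frequency = 0.250 × 0.065 × 0.60 = 0.00975.
Expected number = 0.00975 × 2292 = 22.35 ≈ 22.

22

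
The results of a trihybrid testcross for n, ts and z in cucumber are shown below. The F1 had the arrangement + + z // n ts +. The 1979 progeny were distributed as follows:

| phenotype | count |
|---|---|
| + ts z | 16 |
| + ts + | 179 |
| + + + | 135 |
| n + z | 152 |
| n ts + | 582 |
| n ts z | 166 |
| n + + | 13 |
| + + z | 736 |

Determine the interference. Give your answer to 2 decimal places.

The two rarest classes, + ts z and n + +, are the double crossovers. Comparing them with the parentals, only the ts allele has switched, so ts is the middle locus and the order is n – ts – z.
n–ts: (331 + 29)/1979 = 0.1819; ts–z: (301 + 29)/1979 = 0.1668.
Expected DCO frequency = 0.1819 × 0.1668 ≈ 0.03034; observed = 29/1979 ≈ 0.01465.
Coefficient of coincidence = 0.01465/0.03034 ≈ 0.48; interference = 1 − 0.48 = 0.52.

0.52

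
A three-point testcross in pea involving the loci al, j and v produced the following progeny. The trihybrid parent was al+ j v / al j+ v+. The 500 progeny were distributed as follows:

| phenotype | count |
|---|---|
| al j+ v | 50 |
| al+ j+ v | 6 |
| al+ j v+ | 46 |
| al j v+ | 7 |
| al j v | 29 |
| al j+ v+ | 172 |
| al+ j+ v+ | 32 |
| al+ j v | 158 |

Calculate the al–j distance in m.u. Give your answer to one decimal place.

The two rarest classes, al+ j+ v and al j v+, are the double crossovers. Comparing them with the parentals, only the j allele has switched, so j is the middle locus and the order is v – j – al.
Crossovers in the j–al interval produce the single-crossover classes al j v and al+ j+ v+ (29 + 32 = 61) plus the double crossovers (13).
RF(j–al) = (61 + 13) / 500 = 74/500 = 0.1480 → 14.8 m.u.

14.8 m.u.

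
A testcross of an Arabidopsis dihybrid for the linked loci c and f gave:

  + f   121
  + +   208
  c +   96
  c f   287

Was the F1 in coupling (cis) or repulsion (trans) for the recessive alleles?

The two most frequent classes are + + (208) and c f (287); these are the parental (non-recombinant) types.
So the F1 carried + + on one chromosome and c f on the other — the recessive alleles are on the same chromosome (cis / coupling).

cis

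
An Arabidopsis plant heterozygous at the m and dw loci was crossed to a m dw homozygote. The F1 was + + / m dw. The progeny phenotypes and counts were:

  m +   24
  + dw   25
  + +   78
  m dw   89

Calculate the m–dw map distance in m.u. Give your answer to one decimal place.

22.7 m.u.

The recombinant classes are + dw and m +: 25 + 24 = 49.
Recombination frequency = 49/216 = 0.2269 ≈ 22.7%, i.e. 22.7 m.u.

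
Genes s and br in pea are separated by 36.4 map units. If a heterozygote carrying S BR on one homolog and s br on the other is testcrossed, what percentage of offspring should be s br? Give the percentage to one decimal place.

31.8%

A map distance of 36.4 map units corresponds to a recombination frequency of 0.364.
The F1 is S BR / s br, so s br is a parental gamete class with expected frequency (1 − r)/2 = 0.636/2 = 0.3180.
That is 0.3180 = 31.8% of the progeny.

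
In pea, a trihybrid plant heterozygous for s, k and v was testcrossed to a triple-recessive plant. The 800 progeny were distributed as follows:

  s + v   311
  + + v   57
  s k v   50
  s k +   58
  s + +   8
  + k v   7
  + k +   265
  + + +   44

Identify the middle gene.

The two most frequent reciprocal classes, s + v and + k +, are the parental types, so the F1 was s + v / + k +.
The two rarest classes, s + + and + k v, are the double crossovers. Comparing them with the parentals, only the v allele has switched, so v is the middle locus and the order is s – v – k.

v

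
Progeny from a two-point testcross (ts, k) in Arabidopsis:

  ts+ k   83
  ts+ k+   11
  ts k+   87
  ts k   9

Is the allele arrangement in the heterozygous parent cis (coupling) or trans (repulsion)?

The two most frequent classes are ts+ k (83) and ts k+ (87); these are the parental (non-recombinant) types.
So the F1 carried ts+ k on one chromosome and ts k+ on the other — the recessive alleles are on opposite chromosomes (trans / repulsion).

trans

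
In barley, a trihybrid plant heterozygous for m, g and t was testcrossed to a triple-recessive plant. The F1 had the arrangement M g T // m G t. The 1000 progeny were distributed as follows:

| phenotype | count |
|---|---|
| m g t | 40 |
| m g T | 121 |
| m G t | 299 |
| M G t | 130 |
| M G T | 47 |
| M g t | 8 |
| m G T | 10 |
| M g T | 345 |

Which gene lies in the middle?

t

The two rarest classes, M g t and m G T, are the double crossovers. Comparing them with the parentals, only the t allele has switched, so t is the middle locus and the order is m – t – g.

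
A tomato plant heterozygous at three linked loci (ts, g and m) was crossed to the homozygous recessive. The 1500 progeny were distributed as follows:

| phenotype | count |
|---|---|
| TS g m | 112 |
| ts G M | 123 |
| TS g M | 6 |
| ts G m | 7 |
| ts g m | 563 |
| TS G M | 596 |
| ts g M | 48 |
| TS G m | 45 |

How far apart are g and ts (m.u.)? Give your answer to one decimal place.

The two most frequent reciprocal classes, TS G M and ts g m, are the parental types, so the F1 was TS G M / ts g m.
The two rarest classes, TS g M and ts G m, are the double crossovers. Comparing them with the parentals, only the g allele has switched, so g is the middle locus and the order is m – g – ts.
Crossovers in the g–ts interval produce the single-crossover classes ts G M and TS g m (123 + 112 = 235) plus the double crossovers (13).
RF(g–ts) = (235 + 13) / 1500 = 248/1500 = 0.1653 → 16.5 m.u.

16.5 m.u.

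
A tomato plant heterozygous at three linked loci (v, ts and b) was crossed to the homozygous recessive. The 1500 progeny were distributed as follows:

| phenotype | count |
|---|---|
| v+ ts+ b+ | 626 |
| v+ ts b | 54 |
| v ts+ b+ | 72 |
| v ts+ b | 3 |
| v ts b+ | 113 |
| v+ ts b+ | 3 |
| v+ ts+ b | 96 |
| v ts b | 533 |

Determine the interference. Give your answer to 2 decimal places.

0.68

The two most frequent reciprocal classes, v ts b and v+ ts+ b+, are the parental types, so the F1 was v ts b / v+ ts+ b+.
The two rarest classes, v ts+ b and v+ ts b+, are the double crossovers. Comparing them with the parentals, only the ts allele has switched, so ts is the middle locus and the order is v – ts – b.
v–ts: (126 + 6)/1500 = 0.0880; ts–b: (209 + 6)/1500 = 0.1433.
Expected DCO frequency = 0.0880 × 0.1433 ≈ 0.01261; observed = 6/1500 ≈ 0.00400.
Coefficient of coincidence = 0.00400/0.01261 ≈ 0.32; interference = 1 − 0.32 = 0.68.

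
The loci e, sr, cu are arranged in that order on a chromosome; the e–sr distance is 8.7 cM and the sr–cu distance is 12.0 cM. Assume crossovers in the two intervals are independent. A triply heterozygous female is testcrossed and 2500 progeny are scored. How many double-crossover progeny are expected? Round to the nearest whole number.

26

Map distances give recombination frequencies of 0.087 and 0.120 for the two intervals.
With no interference, expected double-crossover frequency = 0.087 × 0.120 = 0.01044.
Expected number = 0.01044 × 2500 = 26.10 ≈ 26.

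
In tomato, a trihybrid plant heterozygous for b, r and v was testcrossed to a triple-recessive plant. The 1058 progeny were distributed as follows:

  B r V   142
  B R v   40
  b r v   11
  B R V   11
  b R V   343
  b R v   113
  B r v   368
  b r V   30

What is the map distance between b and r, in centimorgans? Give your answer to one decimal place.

8.7 centimorgans

The two most frequent reciprocal classes, b R V and B r v, are the parental types, so the F1 was b R V / B r v.
The two rarest classes, B R V and b r v, are the double crossovers. Comparing them with the parentals, only the b allele has switched, so b is the middle locus and the order is v – b – r.
Crossovers in the b–r interval produce the single-crossover classes b r V and B R v (30 + 40 = 70) plus the double crossovers (22).
RF(b–r) = (70 + 22) / 1058 = 92/1058 = 0.0870 → 8.7 centimorgans.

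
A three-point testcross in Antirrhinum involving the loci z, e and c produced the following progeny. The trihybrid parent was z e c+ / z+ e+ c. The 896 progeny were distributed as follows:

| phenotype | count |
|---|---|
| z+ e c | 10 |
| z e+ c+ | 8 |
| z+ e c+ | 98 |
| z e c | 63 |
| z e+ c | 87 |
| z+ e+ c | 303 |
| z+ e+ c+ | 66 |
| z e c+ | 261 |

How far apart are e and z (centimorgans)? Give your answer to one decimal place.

22.7 centimorgans

The two rarest classes, z e+ c+ and z+ e c, are the double crossovers. Comparing them with the parentals, only the e allele has switched, so e is the middle locus and the order is c – e – z.
Crossovers in the e–z interval produce the single-crossover classes z+ e c+ and z e+ c (98 + 87 = 185) plus the double crossovers (18).
RF(e–z) = (185 + 18) / 896 = 203/896 = 0.2266 → 22.7 centimorgans.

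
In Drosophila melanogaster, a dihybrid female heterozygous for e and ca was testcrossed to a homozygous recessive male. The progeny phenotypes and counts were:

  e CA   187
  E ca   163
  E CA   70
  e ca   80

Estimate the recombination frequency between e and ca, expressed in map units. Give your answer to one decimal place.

The two most frequent classes, E ca (163) and e CA (187), are the parental types, so the F1 was E ca / e CA.
The recombinant classes are E CA and e ca: 70 + 80 = 150.
Recombination frequency = 150/500 = 0.3000 ≈ 30.0%, i.e. 30.0 map units.

30.0 map units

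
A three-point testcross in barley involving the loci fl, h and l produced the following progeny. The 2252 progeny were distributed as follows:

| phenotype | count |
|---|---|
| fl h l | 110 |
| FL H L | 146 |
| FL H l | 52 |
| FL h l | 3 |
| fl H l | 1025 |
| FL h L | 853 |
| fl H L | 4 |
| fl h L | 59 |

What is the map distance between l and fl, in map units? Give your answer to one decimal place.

5.2 map units

The two most frequent reciprocal classes, FL h L and fl H l, are the parental types, so the F1 was FL h L / fl H l.
The two rarest classes, FL h l and fl H L, are the double crossovers. Comparing them with the parentals, only the l allele has switched, so l is the middle locus and the order is fl – l – h.
Crossovers in the fl–l interval produce the single-crossover classes fl h L and FL H l (59 + 52 = 111) plus the double crossovers (7).
RF(fl–l) = (111 + 7) / 2252 = 118/2252 = 0.0524 → 5.2 map units.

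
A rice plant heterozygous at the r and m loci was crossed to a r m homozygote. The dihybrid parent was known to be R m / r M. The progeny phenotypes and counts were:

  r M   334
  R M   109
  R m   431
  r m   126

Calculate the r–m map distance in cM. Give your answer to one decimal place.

The recombinant classes are R M and r m: 109 + 126 = 235.
Recombination frequency = 235/1000 = 0.2350 ≈ 23.5%, i.e. 23.5 cM.

23.5 cM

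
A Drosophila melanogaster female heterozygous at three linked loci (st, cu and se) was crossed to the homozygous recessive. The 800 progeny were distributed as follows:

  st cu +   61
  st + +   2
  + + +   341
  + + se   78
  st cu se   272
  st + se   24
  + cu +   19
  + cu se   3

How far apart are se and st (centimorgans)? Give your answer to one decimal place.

18.0 centimorgans

The two most frequent reciprocal classes, st cu se and + + +, are the parental types, so the F1 was st cu se / + + +.
The two rarest classes, + cu se and st + +, are the double crossovers. Comparing them with the parentals, only the st allele has switched, so st is the middle locus and the order is se – st – cu.
Crossovers in the se–st interval produce the single-crossover classes st cu + and + + se (61 + 78 = 139) plus the double crossovers (5).
RF(se–st) = (139 + 5) / 800 = 144/800 = 0.1800 → 18.0 centimorgans.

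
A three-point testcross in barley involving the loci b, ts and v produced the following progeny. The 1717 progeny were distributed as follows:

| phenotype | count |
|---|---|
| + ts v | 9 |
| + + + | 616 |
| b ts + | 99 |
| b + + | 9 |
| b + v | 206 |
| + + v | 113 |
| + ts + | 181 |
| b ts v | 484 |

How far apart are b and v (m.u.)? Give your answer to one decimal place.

13.4 m.u.

The two most frequent reciprocal classes, + + + and b ts v, are the parental types, so the F1 was + + + / b ts v.
The two rarest classes, b + + and + ts v, are the double crossovers. Comparing them with the parentals, only the b allele has switched, so b is the middle locus and the order is ts – b – v.
Crossovers in the b–v interval produce the single-crossover classes + + v and b ts + (113 + 99 = 212) plus the double crossovers (18).
RF(b–v) = (212 + 18) / 1717 = 230/1717 = 0.1340 → 13.4 m.u.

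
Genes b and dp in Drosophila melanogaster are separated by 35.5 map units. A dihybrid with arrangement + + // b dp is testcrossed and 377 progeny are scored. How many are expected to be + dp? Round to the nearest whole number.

67

A map distance of 35.5 map units corresponds to a recombination frequency of 0.355.
The F1 is + + / b dp, so + dp is a recombinant gamete class with expected frequency r/2 = 0.355/2 = 0.1775.
Expected number = 0.1775 × 377 = 66.92 ≈ 67.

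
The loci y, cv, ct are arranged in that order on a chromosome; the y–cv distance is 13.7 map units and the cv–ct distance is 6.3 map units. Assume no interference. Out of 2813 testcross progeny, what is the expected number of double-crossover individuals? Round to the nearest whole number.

Map distances give recombination frequencies of 0.137 and 0.063 for the two intervals.
With no interference, expected double-crossover frequency = 0.137 × 0.063 = 0.00863.
Expected number = 0.00863 × 2813 = 24.28 ≈ 24.

24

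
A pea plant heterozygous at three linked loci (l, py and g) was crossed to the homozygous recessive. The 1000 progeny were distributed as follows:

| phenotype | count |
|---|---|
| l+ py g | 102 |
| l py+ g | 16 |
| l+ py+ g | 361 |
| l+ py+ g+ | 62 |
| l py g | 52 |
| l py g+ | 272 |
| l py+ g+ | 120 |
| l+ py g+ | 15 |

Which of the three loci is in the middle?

The two most frequent reciprocal classes, l py g+ and l+ py+ g, are the parental types, so the F1 was l py g+ / l+ py+ g.
The two rarest classes, l+ py g+ and l py+ g, are the double crossovers. Comparing them with the parentals, only the l allele has switched, so l is the middle locus and the order is g – l – py.

l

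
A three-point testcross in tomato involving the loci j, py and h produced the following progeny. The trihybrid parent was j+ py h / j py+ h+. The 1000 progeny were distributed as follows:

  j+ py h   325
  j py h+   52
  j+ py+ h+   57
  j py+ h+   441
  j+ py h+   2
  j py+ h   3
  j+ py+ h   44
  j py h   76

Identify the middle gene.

h

The two rarest classes, j+ py h+ and j py+ h, are the double crossovers. Comparing them with the parentals, only the h allele has switched, so h is the middle locus and the order is py – h – j.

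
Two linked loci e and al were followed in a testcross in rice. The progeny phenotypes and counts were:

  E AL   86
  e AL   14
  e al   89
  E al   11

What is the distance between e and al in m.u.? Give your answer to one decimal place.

12.5 m.u.

The two most frequent classes, E AL (86) and e al (89), are the parental types, so the F1 was E AL / e al.
The recombinant classes are E al and e AL: 11 + 14 = 25.
Recombination frequency = 25/200 = 0.1250 ≈ 12.5%, i.e. 12.5 m.u.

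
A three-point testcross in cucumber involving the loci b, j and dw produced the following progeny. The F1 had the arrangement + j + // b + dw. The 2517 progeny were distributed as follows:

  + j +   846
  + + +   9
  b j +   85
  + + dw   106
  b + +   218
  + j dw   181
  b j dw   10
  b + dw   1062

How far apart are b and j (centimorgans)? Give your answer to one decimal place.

The two rarest classes, + + + and b j dw, are the double crossovers. Comparing them with the parentals, only the j allele has switched, so j is the middle locus and the order is dw – j – b.
Crossovers in the j–b interval produce the single-crossover classes b j + and + + dw (85 + 106 = 191) plus the double crossovers (19).
RF(j–b) = (191 + 19) / 2517 = 210/2517 = 0.0834 → 8.3 centimorgans.

8.3 centimorgans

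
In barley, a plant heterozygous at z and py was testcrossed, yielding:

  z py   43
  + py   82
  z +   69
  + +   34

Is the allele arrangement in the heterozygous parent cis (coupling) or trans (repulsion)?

trans

The two most frequent classes are + py (82) and z + (69); these are the parental (non-recombinant) types.
So the F1 carried + py on one chromosome and z + on the other — the recessive alleles are on opposite chromosomes (trans / repulsion).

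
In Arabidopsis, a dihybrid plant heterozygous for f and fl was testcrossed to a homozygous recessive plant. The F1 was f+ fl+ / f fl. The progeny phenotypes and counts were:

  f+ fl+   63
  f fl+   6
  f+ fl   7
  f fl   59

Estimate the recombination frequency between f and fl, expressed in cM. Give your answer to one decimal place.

The recombinant classes are f+ fl and f fl+: 7 + 6 = 13.
Recombination frequency = 13/135 = 0.0963 ≈ 9.6%, i.e. 9.6 cM.

9.6 cM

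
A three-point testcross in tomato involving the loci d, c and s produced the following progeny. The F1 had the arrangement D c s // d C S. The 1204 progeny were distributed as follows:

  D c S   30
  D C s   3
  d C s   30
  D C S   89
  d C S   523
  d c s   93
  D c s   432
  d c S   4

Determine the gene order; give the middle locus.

The two rarest classes, D C s and d c S, are the double crossovers. Comparing them with the parentals, only the c allele has switched, so c is the middle locus and the order is d – c – s.

c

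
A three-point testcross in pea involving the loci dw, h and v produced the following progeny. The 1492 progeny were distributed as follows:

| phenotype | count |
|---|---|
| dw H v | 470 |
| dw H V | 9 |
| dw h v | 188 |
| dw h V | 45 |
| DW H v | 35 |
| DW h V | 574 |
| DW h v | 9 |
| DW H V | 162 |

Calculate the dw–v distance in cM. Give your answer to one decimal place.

6.6 cM

The two most frequent reciprocal classes, dw H v and DW h V, are the parental types, so the F1 was dw H v / DW h V.
The two rarest classes, dw H V and DW h v, are the double crossovers. Comparing them with the parentals, only the v allele has switched, so v is the middle locus and the order is dw – v – h.
Crossovers in the dw–v interval produce the single-crossover classes DW H v and dw h V (35 + 45 = 80) plus the double crossovers (18).
RF(dw–v) = (80 + 18) / 1492 = 98/1492 = 0.0657 → 6.6 cM.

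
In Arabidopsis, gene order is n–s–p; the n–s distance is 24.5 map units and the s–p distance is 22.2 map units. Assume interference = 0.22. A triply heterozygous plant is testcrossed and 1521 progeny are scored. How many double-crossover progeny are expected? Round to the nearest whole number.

65

Map distances give recombination frequencies of 0.245 and 0.222 for the two intervals.
With interference 0.22 (so coincidence = 0.78), expected double-crossover frequency = 0.245 × 0.222 × 0.78 = 0.04242.
Expected number = 0.04242 × 1521 = 64.53 ≈ 65.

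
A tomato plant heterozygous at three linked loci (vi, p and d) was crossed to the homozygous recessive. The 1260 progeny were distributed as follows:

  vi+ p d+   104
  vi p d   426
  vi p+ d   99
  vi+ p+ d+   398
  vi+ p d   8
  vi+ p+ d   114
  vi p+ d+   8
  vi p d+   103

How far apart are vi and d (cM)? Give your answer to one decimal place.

18.5 cM

The two most frequent reciprocal classes, vi+ p+ d+ and vi p d, are the parental types, so the F1 was vi+ p+ d+ / vi p d.
The two rarest classes, vi p+ d+ and vi+ p d, are the double crossovers. Comparing them with the parentals, only the vi allele has switched, so vi is the middle locus and the order is p – vi – d.
Crossovers in the vi–d interval produce the single-crossover classes vi+ p+ d and vi p d+ (114 + 103 = 217) plus the double crossovers (16).
RF(vi–d) = (217 + 16) / 1260 = 233/1260 = 0.1849 → 18.5 cM.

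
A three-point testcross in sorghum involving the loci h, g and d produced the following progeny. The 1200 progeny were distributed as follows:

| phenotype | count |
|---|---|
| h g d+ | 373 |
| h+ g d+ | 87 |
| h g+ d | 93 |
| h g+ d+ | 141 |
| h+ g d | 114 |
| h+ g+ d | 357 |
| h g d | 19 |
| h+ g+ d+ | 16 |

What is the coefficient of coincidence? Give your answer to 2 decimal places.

0.67

The two most frequent reciprocal classes, h g d+ and h+ g+ d, are the parental types, so the F1 was h g d+ / h+ g+ d.
The two rarest classes, h g d and h+ g+ d+, are the double crossovers. Comparing them with the parentals, only the d allele has switched, so d is the middle locus and the order is g – d – h.
g–d: (255 + 35)/1200 = 0.2417; d–h: (180 + 35)/1200 = 0.1792.
Expected DCO frequency = 0.2417 × 0.1792 ≈ 0.04331; observed = 35/1200 ≈ 0.02917.
Coefficient of coincidence = 0.02917/0.04331 ≈ 0.67.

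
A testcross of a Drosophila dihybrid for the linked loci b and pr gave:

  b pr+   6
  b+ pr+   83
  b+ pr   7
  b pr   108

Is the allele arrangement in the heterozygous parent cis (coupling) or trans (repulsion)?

cis

The two most frequent classes are b+ pr+ (83) and b pr (108); these are the parental (non-recombinant) types.
So the F1 carried b+ pr+ on one chromosome and b pr on the other — the recessive alleles are on the same chromosome (cis / coupling).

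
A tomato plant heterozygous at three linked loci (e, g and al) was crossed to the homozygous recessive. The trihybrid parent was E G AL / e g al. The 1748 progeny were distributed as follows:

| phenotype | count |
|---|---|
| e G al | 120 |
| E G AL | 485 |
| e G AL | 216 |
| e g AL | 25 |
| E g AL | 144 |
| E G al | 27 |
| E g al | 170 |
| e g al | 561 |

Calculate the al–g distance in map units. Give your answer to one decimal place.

18.1 map units

The two rarest classes, E G al and e g AL, are the double crossovers. Comparing them with the parentals, only the al allele has switched, so al is the middle locus and the order is e – al – g.
Crossovers in the al–g interval produce the single-crossover classes E g AL and e G al (144 + 120 = 264) plus the double crossovers (52).
RF(al–g) = (264 + 52) / 1748 = 316/1748 = 0.1808 → 18.1 map units.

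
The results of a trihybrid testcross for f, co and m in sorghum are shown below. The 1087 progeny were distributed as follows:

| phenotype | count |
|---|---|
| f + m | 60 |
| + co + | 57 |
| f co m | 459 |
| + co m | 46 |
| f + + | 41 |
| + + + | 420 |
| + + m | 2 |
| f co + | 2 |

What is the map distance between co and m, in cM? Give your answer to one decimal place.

11.1 cM

The two most frequent reciprocal classes, + + + and f co m, are the parental types, so the F1 was + + + / f co m.
The two rarest classes, + + m and f co +, are the double crossovers. Comparing them with the parentals, only the m allele has switched, so m is the middle locus and the order is f – m – co.
Crossovers in the m–co interval produce the single-crossover classes + co + and f + m (57 + 60 = 117) plus the double crossovers (4).
RF(m–co) = (117 + 4) / 1087 = 121/1087 = 0.1113 → 11.1 cM.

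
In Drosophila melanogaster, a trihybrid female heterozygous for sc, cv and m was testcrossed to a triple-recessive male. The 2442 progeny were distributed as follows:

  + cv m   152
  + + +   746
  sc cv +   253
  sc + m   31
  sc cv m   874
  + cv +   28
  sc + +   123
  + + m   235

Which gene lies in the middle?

The two most frequent reciprocal classes, sc cv m and + + +, are the parental types, so the F1 was sc cv m / + + +.
The two rarest classes, sc + m and + cv +, are the double crossovers. Comparing them with the parentals, only the cv allele has switched, so cv is the middle locus and the order is sc – cv – m.

cv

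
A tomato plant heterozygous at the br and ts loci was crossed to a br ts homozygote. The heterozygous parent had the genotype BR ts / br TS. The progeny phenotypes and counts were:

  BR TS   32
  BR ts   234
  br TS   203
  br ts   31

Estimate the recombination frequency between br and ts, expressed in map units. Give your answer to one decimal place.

The recombinant classes are BR TS and br ts: 32 + 31 = 63.
Recombination frequency = 63/500 = 0.1260 ≈ 12.6%, i.e. 12.6 map units.

12.6 map units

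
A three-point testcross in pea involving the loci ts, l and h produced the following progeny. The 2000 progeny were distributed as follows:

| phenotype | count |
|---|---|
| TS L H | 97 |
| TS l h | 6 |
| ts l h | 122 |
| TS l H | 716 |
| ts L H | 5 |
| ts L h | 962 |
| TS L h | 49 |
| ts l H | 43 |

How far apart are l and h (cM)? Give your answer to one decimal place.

The two most frequent reciprocal classes, ts L h and TS l H, are the parental types, so the F1 was ts L h / TS l H.
The two rarest classes, ts L H and TS l h, are the double crossovers. Comparing them with the parentals, only the h allele has switched, so h is the middle locus and the order is ts – h – l.
Crossovers in the h–l interval produce the single-crossover classes ts l h and TS L H (122 + 97 = 219) plus the double crossovers (11).
RF(h–l) = (219 + 11) / 2000 = 230/2000 = 0.1150 → 11.5 cM.

11.5 cM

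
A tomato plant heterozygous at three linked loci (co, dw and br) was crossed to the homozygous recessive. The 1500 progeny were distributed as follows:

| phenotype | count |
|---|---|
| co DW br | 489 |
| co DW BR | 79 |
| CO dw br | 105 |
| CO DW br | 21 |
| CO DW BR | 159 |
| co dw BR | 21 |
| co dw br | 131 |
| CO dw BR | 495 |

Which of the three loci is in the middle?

co

The two most frequent reciprocal classes, co DW br and CO dw BR, are the parental types, so the F1 was co DW br / CO dw BR.
The two rarest classes, CO DW br and co dw BR, are the double crossovers. Comparing them with the parentals, only the co allele has switched, so co is the middle locus and the order is dw – co – br.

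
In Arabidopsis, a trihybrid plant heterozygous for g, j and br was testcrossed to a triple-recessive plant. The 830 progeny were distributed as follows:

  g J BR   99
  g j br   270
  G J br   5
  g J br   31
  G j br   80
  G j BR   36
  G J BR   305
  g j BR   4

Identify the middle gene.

The two most frequent reciprocal classes, g j br and G J BR, are the parental types, so the F1 was g j br / G J BR.
The two rarest classes, g j BR and G J br, are the double crossovers. Comparing them with the parentals, only the br allele has switched, so br is the middle locus and the order is g – br – j.

br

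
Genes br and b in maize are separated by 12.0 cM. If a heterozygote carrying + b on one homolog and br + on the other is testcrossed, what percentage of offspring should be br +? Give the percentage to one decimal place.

44.0%

A map distance of 12.0 cM corresponds to a recombination frequency of 0.120.
The F1 is + b / br +, so br + is a parental gamete class with expected frequency (1 − r)/2 = 0.880/2 = 0.4400.
That is 0.4400 = 44.0% of the progeny.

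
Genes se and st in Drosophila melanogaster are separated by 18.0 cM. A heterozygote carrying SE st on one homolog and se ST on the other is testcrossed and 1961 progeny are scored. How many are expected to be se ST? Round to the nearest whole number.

804

A map distance of 18.0 cM corresponds to a recombination frequency of 0.180.
The F1 is SE st / se ST, so se ST is a parental gamete class with expected frequency (1 − r)/2 = 0.820/2 = 0.4100.
Expected number = 0.4100 × 1961 = 804.01 ≈ 804.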